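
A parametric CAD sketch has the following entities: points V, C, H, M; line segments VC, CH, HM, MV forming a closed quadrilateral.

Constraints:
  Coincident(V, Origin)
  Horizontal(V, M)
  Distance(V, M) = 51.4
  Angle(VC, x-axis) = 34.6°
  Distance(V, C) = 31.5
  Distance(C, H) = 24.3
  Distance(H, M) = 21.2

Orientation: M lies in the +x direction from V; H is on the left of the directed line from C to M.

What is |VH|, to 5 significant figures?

54.298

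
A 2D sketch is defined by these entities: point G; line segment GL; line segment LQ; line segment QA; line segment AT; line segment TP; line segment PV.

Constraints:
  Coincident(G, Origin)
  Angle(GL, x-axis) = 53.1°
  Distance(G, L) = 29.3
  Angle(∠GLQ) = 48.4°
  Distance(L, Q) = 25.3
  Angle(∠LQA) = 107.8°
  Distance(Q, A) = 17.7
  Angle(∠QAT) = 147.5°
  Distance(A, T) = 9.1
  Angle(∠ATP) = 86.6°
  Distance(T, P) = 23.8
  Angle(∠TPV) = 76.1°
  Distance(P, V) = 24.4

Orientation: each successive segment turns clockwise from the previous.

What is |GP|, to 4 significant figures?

14.15

G is at the origin; GL runs at 53.1° with length 29.3, so L = (17.59, 23.43). ∠GLQ = 48.4° gives LQ at -78.50° from the x-axis; with |LQ| = 25.3, Q = (22.64, -1.361). ∠LQA = 107.8° gives QA at -150.7° from the x-axis; with |QA| = 17.7, A = (7.201, -10.02). ∠QAT = 147.5° gives AT at 176.8° from the x-axis; with |AT| = 9.1, T = (-1.885, -9.515). ∠ATP = 86.6° gives TP at 83.40° from the x-axis; with |TP| = 23.8, P = (0.8504, 14.13). Then |GP| = |P − G| = 14.15.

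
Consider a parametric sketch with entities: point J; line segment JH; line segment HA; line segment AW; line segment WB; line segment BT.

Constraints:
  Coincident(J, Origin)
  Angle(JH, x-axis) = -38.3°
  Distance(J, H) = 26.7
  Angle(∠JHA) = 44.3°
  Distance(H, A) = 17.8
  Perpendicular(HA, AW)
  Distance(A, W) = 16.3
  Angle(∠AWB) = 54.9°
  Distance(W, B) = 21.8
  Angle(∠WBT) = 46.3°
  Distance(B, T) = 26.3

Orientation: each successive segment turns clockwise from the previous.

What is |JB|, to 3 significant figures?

24.2

HA ⟂ AW, so AW runs at 96.0°; with |AW| = 16.3, W = (1.55, -2.20). ∠AWB = 54.9° gives WB at -29.1° from the x-axis; with |WB| = 21.8, B = (20.6, -12.8). Then |JB| = |B − J| = 24.2.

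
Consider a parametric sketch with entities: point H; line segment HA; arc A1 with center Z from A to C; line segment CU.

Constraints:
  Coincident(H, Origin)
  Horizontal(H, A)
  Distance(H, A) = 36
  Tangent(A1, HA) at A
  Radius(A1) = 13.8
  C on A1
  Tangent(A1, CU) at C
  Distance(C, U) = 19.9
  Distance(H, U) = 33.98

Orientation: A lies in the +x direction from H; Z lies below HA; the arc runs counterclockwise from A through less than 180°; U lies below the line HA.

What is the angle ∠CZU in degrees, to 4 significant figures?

55.26°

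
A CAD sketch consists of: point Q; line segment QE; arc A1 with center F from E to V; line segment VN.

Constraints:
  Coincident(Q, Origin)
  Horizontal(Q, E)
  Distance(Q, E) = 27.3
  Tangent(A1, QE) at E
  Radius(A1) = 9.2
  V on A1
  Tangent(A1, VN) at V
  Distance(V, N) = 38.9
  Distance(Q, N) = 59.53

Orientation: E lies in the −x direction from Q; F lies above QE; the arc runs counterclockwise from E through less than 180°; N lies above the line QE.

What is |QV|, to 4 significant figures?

22.86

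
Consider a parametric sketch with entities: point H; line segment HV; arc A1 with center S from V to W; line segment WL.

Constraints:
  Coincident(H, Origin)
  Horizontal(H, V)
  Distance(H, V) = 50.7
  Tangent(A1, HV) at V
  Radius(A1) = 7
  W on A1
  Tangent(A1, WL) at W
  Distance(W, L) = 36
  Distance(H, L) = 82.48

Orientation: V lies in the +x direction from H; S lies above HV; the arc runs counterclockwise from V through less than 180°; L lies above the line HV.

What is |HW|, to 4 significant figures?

56.85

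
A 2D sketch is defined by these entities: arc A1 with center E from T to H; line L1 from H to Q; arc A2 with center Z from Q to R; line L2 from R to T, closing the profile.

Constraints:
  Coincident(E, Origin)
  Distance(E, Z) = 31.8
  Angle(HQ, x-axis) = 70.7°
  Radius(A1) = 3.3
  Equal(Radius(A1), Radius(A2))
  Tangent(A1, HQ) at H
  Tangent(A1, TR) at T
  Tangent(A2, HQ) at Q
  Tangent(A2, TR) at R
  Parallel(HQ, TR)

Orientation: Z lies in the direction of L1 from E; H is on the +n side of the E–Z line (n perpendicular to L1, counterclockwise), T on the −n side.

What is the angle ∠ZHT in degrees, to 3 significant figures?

84.1°

The slot axis is L1's direction at 70.7°, so u = (cos 70.7°, sin 70.7°) = (0.331, 0.944) and n = (−sin 70.7°, cos 70.7°) = (-0.944, 0.331). E is at the origin and Z lies 31.8 along u from E, so Z = 31.8·u = (10.5, 30.0). Tangency of A1 to both parallel lines with radius 3.3 puts H and T at E ± 3.3·n: H = (-3.11, 1.09), T = (3.11, -1.09). Then cos ∠ZHT = HZ·HT / (|HZ||HT|), giving 84.1°.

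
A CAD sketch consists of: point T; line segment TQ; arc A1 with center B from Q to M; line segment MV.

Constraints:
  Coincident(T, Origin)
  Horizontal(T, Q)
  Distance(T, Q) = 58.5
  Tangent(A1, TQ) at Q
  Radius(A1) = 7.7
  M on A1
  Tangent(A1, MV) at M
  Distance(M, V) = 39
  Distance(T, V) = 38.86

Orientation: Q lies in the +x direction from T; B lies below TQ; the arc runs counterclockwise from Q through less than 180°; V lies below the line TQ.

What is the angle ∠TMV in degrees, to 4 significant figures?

46.84°

Checks: |BM| = 7.700 ✓; ∠(BM, MV) = 90.00° ✓; |MV| = 39.00 ✓; |TV| = 38.86 ✓.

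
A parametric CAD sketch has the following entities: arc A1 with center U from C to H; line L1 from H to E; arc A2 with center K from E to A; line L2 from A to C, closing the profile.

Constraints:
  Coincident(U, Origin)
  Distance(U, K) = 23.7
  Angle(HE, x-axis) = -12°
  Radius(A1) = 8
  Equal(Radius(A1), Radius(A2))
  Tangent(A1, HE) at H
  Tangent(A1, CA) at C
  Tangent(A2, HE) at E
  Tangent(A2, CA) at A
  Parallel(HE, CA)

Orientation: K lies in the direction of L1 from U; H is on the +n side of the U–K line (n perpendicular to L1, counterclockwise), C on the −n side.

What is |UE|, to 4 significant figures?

25.01

The slot axis is L1's direction at -12.0°, so u = (cos -12.0°, sin -12.0°) = (0.9781, -0.2079) and n = (−sin -12.0°, cos -12.0°) = (0.2079, 0.9781). U is at the origin and K lies 23.7 along u from U, so K = 23.7·u = (23.18, -4.928). Tangency of A1 to both parallel lines with radius 8.0 puts H and C at U ± 8.0·n: H = (1.663, 7.825), C = (-1.663, -7.825). Equal radii place E and A the same way about K: E = K + 8.0·n = (24.85, 2.898), A = K − 8.0·n = (21.52, -12.75). Then |UE| = |E − U| = 25.01.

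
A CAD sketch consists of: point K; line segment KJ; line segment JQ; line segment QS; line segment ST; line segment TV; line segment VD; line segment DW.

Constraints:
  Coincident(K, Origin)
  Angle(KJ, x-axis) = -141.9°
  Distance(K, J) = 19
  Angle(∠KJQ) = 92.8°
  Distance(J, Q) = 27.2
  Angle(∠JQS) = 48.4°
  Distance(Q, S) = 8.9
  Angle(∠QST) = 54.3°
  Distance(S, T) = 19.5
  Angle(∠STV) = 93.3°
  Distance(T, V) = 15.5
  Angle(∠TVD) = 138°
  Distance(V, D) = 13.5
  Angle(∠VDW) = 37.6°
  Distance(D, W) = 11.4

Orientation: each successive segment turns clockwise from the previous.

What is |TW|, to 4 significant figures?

16.35

∠TVD = 138.0° gives VD at 104.9° from the x-axis; with |VD| = 13.5, D = (-51.89, 14.54). ∠VDW = 37.6° gives DW at -37.50° from the x-axis; with |DW| = 11.4, W = (-42.84, 7.602). Then |TW| = |W − T| = 16.35.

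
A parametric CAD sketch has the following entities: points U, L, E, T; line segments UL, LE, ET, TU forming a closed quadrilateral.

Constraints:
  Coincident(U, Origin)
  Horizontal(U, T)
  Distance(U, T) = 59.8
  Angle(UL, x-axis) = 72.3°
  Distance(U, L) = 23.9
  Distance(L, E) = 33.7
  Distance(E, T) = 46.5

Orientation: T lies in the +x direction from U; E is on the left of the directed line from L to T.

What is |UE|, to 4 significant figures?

53.99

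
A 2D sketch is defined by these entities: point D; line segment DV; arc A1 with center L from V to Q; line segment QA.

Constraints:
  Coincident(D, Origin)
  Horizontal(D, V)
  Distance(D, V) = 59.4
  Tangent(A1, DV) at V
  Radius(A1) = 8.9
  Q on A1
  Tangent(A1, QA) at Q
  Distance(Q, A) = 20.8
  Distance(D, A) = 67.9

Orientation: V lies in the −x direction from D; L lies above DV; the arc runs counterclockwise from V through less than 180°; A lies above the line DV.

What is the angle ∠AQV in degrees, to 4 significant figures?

122.5°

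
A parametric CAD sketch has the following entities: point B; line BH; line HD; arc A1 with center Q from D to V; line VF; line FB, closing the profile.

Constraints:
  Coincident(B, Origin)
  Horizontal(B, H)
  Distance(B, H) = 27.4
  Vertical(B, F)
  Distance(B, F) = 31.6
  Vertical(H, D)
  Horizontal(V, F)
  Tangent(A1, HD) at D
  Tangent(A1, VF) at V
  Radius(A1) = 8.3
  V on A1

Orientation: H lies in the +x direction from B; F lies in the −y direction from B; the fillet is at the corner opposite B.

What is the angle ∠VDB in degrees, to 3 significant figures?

85.4°

The virtual corner opposite B is at (27.4, -31.6). The tangent condition forces QD to be normal to HD and tangency of A1 to VF means the radius QV is perpendicular to VF, with radius 8.3, so the center Q sits 8.3 in from both sides at Q = (19.1, -23.3). That places the tangent points at D = (27.4, -23.3) on HD and V = (19.1, -31.6) on VF. Then cos ∠VDB = DV·DB / (|DV||DB|), giving 85.4°.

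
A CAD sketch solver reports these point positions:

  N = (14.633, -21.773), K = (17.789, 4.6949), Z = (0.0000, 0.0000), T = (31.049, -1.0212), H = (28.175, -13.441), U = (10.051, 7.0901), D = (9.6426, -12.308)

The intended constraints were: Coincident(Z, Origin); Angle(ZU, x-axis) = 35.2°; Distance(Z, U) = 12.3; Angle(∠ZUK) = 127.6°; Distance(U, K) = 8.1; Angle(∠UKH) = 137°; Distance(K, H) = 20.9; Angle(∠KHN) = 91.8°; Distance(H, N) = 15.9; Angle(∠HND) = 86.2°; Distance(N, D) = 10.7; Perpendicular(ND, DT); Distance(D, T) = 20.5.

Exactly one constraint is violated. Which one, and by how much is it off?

Distance(D, T) = 20.5 — off by 3.70.

Z = (0.00, 0.00) ✓; ZU at 35.20° ✓; |ZU| = 12.30 ✓; ∠ZUK = 127.6° ✓; |UK| = 8.100 ✓; ∠UKH = 137.0° ✓; |KH| = 20.90 ✓; ∠KHN = 91.80° ✓; |HN| = 15.90 ✓; ∠HND = 86.20° ✓; |ND| = 10.70 ✓; ∠(ND, DT) = 90.00° ✓; |DT| = 24.20 ✗.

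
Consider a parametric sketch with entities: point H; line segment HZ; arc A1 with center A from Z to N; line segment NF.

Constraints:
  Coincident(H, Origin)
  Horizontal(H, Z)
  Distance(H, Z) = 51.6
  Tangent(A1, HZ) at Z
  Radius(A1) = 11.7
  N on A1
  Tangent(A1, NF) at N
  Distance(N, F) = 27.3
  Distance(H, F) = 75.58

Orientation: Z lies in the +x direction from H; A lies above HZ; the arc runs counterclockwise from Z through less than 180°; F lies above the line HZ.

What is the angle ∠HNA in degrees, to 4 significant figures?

13.99°

Checks: |AN| = 11.70 ✓; ∠(AN, NF) = 90.00° ✓; |NF| = 27.30 ✓; |HF| = 75.58 ✓.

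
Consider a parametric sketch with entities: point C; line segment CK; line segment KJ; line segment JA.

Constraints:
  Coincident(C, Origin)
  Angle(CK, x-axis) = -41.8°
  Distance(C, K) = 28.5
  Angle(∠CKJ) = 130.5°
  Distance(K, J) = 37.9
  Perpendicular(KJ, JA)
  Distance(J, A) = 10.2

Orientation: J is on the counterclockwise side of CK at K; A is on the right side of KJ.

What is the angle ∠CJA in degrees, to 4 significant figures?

111.0°

C is at the origin; CK runs at -41.8° with length 28.5, so K = 28.5·(cos -41.8°, sin -41.8°) = (21.25, -19.00). ∠CKJ = 130.5°, so KJ runs at -41.8° + (180° − 130.5°) = 7.700° from the x-axis; with |KJ| = 37.9, J = K + 37.9·(cos 7.700°, sin 7.700°) = (58.80, -13.92). KJ is perpendicular to JA; with |JA| = 10.2 on the right of KJ, A = J + 10.2·(0.1340, -0.9910) = (60.17, -24.03). Then cos ∠CJA = JC·JA / (|JC||JA|), giving 111.0°.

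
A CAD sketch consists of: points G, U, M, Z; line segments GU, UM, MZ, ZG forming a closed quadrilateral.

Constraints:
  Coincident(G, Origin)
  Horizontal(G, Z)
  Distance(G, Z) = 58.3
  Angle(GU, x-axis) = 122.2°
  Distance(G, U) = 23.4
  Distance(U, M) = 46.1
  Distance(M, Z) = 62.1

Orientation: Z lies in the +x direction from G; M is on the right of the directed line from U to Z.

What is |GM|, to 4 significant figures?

24.27

Checks: |UM| = 46.10 ✓; |MZ| = 62.10 ✓.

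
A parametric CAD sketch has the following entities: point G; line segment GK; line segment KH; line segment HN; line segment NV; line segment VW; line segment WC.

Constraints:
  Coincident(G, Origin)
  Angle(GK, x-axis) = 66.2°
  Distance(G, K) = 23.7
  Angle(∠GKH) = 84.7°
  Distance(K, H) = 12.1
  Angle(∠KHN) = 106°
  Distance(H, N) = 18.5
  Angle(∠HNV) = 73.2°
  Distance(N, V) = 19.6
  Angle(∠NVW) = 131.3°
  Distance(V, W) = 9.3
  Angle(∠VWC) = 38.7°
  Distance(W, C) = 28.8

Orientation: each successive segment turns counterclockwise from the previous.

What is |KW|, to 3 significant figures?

13.4

G is at the origin; GK runs at 66.2° with length 23.7, so K = (9.56, 21.7). ∠GKH = 84.7° gives KH at 162° from the x-axis; with |KH| = 12.1, H = (-1.91, 25.5). ∠KHN = 106.0° gives HN at -124° from the x-axis; with |HN| = 18.5, N = (-12.4, 10.3). ∠HNV = 73.2° gives NV at -17.7° from the x-axis; with |NV| = 19.6, V = (6.28, 4.32). ∠NVW = 131.3° gives VW at 31.0° from the x-axis; with |VW| = 9.3, W = (14.3, 9.11). Then |KW| = |W − K| = 13.4.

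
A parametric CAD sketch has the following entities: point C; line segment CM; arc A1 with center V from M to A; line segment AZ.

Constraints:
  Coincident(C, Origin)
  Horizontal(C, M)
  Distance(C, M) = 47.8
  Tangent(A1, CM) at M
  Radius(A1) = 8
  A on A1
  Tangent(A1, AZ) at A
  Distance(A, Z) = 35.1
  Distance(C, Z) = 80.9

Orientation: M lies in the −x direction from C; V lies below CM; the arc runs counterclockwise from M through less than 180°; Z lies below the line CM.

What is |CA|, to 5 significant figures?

54.558

Checks: ∠(VM, MC) = 90.00° ✓; |VM| = 8.000 ✓; |VA| = 8.000 ✓; ∠(VA, AZ) = 90.00° ✓; |AZ| = 35.10 ✓; |CZ| = 80.90 ✓.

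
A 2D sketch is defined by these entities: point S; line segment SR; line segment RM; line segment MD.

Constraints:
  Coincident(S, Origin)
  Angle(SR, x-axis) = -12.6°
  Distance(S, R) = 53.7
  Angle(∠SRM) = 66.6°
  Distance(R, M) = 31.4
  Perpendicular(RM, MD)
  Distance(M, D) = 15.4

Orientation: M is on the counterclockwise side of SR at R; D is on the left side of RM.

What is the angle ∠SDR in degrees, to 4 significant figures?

99.57°

∠SRM = 66.6°, so RM runs at -12.6° + (180° − 66.6°) = 100.8° from the x-axis; with |RM| = 31.4, M = R + 31.4·(cos 100.8°, sin 100.8°) = (46.52, 19.13). RM ⟂ MD; with |MD| = 15.4 on the left of RM, D = M + 15.4·(-0.9823, -0.1874) = (31.40, 16.24). Then cos ∠SDR = DS·DR / (|DS||DR|), giving 99.57°.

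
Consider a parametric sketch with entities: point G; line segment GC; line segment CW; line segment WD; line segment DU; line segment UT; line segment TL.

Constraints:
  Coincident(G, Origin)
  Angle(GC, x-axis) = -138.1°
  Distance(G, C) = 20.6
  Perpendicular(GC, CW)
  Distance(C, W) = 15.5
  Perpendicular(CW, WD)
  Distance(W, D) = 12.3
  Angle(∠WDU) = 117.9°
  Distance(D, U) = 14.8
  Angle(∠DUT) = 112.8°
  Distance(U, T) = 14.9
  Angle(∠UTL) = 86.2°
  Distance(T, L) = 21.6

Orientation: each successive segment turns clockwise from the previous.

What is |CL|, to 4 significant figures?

8.229

∠DUT = 112.8° gives UT at -87.40° from the x-axis; with |UT| = 14.9, T = (-1.964, -14.00). ∠UTL = 86.2° gives TL at 178.8° from the x-axis; with |TL| = 21.6, L = (-23.56, -13.55). Then |CL| = |L − C| = 8.229.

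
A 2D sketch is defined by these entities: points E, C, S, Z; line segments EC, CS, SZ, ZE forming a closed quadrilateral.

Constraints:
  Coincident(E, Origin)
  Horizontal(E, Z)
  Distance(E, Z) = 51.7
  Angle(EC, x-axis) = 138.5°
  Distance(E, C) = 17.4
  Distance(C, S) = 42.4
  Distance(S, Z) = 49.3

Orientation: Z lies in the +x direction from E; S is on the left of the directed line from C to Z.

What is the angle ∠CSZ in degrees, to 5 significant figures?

91.301°

E is at the origin; EZ is horizontal with |EZ| = 51.7 and Z in +x, so Z = (51.7, 0). EC runs at 138.5° with |EC| = 17.4, so C = (-13.032, 11.530). S is determined by |CS| = 42.4 and |SZ| = 49.3 together: it lies at the intersection of circle(C, 42.4) and circle(Z, 49.3). With |CZ| = 65.751, the foot of the radical line on CZ is 28.064 from C and the perpendicular offset is √(42.4² − 28.064²) = 31.783. Taking the left-of-CZ solution: S = (20.170, 37.900).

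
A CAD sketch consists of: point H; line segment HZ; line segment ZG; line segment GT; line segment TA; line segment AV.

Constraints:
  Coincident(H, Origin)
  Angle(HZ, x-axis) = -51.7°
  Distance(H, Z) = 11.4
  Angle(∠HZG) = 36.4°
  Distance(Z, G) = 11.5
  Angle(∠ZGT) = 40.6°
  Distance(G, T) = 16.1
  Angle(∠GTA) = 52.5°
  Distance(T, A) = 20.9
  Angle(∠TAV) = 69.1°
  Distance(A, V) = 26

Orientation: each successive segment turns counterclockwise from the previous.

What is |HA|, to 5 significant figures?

20.397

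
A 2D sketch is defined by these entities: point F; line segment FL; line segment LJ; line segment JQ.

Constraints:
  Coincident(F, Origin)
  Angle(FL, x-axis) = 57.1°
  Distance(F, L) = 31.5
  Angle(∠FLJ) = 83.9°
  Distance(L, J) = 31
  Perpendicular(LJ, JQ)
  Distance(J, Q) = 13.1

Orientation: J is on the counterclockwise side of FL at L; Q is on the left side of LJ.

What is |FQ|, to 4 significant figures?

33.12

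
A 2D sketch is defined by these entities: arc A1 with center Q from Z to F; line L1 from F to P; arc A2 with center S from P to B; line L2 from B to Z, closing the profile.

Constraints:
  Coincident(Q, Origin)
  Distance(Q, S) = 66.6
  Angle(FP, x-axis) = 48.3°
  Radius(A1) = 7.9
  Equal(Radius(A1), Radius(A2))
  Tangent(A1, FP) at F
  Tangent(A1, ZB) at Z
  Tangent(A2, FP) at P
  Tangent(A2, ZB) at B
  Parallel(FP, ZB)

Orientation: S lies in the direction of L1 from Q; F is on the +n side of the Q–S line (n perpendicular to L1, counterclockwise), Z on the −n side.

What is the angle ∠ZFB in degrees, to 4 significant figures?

76.65°

Tangency of A1 to both parallel lines with radius 7.9 puts F and Z at Q ± 7.9·n: F = (-5.898, 5.255), Z = (5.898, -5.255). Equal radii place P and B the same way about S: P = S + 7.9·n = (38.41, 54.98), B = S − 7.9·n = (50.20, 44.47). Then cos ∠ZFB = FZ·FB / (|FZ||FB|), giving 76.65°.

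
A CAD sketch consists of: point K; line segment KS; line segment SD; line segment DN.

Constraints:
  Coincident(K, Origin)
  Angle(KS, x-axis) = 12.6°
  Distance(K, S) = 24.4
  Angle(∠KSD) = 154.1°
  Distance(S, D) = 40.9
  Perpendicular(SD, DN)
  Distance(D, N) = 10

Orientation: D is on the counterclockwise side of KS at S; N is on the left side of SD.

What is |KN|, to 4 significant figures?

62.85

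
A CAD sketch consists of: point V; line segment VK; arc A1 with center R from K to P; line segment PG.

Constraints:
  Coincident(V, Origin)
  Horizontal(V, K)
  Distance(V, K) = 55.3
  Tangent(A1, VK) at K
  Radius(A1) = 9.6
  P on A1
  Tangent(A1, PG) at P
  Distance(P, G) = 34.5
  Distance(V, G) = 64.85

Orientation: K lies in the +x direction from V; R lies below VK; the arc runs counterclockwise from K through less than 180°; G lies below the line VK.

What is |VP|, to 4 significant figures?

46.79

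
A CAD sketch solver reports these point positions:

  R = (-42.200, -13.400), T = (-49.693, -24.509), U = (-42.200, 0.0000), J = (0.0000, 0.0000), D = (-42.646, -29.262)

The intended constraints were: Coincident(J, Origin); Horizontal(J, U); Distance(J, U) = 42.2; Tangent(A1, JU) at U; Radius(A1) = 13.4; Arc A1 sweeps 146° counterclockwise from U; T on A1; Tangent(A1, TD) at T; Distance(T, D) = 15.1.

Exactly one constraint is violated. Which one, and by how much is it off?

Distance(T, D) = 15.1 — off by 6.60.

J = (0.00, 0.00) ✓; J.y = 0.00, U.y = 0.00 ✓; |JU| = 42.20 ✓; ∠(RU, UJ) = 90.00° ✓; |RU| = 13.40 ✓; bearing(R→T) − bearing(R→U) = 146.0° ✓; |RT| = 13.40 ✓; ∠(RT, TD) = 90.00° ✓; |TD| = 8.500 ✗.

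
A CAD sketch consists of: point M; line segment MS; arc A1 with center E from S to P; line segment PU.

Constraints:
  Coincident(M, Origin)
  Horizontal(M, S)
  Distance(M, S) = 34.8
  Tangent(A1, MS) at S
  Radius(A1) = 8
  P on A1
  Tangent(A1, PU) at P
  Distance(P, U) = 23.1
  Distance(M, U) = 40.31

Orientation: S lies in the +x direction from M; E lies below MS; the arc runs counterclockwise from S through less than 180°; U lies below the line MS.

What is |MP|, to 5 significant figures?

27.895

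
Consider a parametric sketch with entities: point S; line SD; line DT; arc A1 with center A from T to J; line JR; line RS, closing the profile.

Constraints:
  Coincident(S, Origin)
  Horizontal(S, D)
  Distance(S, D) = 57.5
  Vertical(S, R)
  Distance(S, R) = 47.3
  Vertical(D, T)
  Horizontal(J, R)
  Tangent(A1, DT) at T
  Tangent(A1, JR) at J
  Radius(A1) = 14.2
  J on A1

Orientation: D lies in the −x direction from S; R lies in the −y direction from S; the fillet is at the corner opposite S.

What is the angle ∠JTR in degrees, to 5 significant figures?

31.128°

The virtual corner opposite S is at (-57.500, -47.300). Tangency of A1 to DT means the radius AT is perpendicular to DT and tangency of A1 to JR means the radius AJ is perpendicular to JR, with radius 14.2, so the center A sits 14.2 in from both sides at A = (-43.300, -33.100). That places the tangent points at T = (-57.500, -33.100) on DT and J = (-43.300, -47.300) on JR. Then cos ∠JTR = TJ·TR / (|TJ||TR|), giving 31.128°.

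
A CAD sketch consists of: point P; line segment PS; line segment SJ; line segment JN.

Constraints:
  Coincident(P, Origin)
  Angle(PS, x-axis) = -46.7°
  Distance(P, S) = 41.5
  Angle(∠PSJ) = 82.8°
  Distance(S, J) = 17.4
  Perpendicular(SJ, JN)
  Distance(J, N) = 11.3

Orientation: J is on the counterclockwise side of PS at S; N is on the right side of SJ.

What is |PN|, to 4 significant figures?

53.87

P is at the origin; PS runs at -46.7° with length 41.5, so S = 41.5·(cos -46.7°, sin -46.7°) = (28.46, -30.20). ∠PSJ = 82.8°, so SJ runs at -46.7° + (180° − 82.8°) = 50.50° from the x-axis; with |SJ| = 17.4, J = S + 17.4·(cos 50.50°, sin 50.50°) = (39.53, -16.78). The perpendicularity gives JN at right angles to SJ; with |JN| = 11.3 on the right of SJ, N = J + 11.3·(0.7716, -0.6361) = (48.25, -23.96). Then |PN| = |N − P| = 53.87.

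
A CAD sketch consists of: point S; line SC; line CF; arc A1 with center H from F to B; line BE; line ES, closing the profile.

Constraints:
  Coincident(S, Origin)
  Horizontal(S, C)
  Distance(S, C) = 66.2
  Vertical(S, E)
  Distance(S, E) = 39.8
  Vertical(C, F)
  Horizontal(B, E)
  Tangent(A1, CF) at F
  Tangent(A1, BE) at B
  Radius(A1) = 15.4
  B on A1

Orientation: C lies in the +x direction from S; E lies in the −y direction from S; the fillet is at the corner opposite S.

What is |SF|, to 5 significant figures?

70.554

S is at the origin; SC is horizontal with |SC| = 66.2 and C on the +x side, so C = (66.200, 0.0000). S and E share the same x with |SE| = 39.8 and E on the −y side, so E = (0.0000, -39.800). The virtual corner opposite S is at (66.200, -39.800). The tangent condition forces HF to be normal to CF and tangency of A1 to BE means the radius HB is perpendicular to BE, with radius 15.4, so the center H sits 15.4 in from both sides at H = (50.800, -24.400). That places the tangent points at F = (66.200, -24.400) on CF and B = (50.800, -39.800) on BE. Then |SF| = |F − S| = 70.554.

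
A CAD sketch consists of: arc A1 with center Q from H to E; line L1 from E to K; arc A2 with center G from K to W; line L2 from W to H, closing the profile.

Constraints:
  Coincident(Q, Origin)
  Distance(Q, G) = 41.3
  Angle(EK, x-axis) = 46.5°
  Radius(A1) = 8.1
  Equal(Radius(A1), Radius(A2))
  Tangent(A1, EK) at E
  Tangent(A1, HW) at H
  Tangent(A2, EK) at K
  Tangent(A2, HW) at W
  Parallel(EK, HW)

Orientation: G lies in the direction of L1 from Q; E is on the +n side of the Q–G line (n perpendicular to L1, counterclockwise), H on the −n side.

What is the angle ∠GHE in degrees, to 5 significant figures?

78.904°

Q is at the origin and G lies 41.3 along u from Q, so G = 41.3·u = (28.429, 29.958). Tangency of A1 to both parallel lines with radius 8.1 puts E and H at Q ± 8.1·n: E = (-5.8755, 5.5757), H = (5.8755, -5.5757). Then cos ∠GHE = HG·HE / (|HG||HE|), giving 78.904°.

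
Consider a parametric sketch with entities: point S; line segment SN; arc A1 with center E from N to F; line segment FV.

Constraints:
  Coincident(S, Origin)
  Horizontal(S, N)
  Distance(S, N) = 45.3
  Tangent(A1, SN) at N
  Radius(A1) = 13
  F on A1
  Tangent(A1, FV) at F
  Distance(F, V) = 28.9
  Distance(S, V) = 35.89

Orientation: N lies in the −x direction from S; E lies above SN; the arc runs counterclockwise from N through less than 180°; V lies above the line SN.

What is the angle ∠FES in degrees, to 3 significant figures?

16.2°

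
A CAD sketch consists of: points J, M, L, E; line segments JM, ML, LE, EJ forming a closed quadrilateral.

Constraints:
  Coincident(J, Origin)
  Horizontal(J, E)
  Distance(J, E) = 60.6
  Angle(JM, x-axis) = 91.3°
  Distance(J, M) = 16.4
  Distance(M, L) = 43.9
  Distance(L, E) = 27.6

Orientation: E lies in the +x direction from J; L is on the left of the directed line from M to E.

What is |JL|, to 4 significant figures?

48.27

J is at the origin; JE is horizontal with |JE| = 60.6 and E in +x, so E = (60.6, 0). JM runs at 91.3° with |JM| = 16.4, so M = (-0.3721, 16.40). L is determined by |ML| = 43.9 and |LE| = 27.6 together: it lies at the intersection of circle(M, 43.9) and circle(E, 27.6). With |ME| = 63.14, the foot of the radical line on ME is 40.80 from M and the perpendicular offset is √(43.9² − 40.80²) = 16.21. Taking the left-of-ME solution: L = (43.24, 21.45).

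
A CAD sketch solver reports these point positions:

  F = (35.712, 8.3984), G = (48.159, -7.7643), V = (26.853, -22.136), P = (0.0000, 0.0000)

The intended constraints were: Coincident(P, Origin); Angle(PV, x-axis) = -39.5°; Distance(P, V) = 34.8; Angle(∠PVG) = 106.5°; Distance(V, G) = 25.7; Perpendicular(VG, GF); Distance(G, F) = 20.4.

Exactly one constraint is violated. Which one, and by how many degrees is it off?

Perpendicular(VG, GF) — off by 3.60°.

P = (0.00, 0.00) ✓; PV at -39.50° ✓; |PV| = 34.80 ✓; ∠PVG = 106.5° ✓; |VG| = 25.70 ✓; ∠(VG, GF) = 93.60° ✗; |GF| = 20.40 ✓.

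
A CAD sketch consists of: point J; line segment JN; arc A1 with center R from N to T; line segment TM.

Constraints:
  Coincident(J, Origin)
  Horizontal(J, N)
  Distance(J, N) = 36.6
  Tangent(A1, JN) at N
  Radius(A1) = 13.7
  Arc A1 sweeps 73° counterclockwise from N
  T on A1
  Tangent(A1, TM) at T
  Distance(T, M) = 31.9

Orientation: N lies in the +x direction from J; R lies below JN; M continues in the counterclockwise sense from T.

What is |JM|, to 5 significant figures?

42.626

J is at the origin; J and N share the same y with |JN| = 36.6 and N on the +x side, so N = (36.600, 0.0000). Tangency of A1 to JN means the radius RN is perpendicular to JN, so R = N + (0, -13.7) = (36.600, -13.700). On A1, N sits at bearing 90° from R; a 73° counterclockwise sweep puts T at bearing 163°, so T = R + 13.7·(cos 163°, sin 163°) = (23.499, -9.6945). A1 meets TM tangentially, so RT is at right angles to TM, so TM runs along (−sin 163°, cos 163°); with |TM| = 31.9, M = (14.172, -40.201). Then |JM| = |M − J| = 42.626.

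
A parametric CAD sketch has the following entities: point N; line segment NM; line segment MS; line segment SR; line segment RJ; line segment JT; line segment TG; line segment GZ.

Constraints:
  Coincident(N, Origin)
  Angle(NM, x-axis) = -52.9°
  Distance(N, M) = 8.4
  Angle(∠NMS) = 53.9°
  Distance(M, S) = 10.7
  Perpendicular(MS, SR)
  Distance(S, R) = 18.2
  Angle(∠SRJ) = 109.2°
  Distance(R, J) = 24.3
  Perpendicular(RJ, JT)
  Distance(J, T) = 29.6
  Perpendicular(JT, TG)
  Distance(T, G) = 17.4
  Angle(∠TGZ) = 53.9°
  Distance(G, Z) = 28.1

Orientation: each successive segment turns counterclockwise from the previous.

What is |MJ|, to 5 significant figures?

28.914

N is at the origin; NM runs at -52.9° with length 8.4, so M = (5.0669, -6.6997). ∠NMS = 53.9° gives MS at 73.200° from the x-axis; with |MS| = 10.7, S = (8.1596, 3.5436). MS is perpendicular to SR, so SR runs at 163.20°; with |SR| = 18.2, R = (-9.2636, 8.8040). ∠SRJ = 109.2° gives RJ at -126.00° from the x-axis; with |RJ| = 24.3, J = (-23.547, -10.855). Then |MJ| = |J − M| = 28.914.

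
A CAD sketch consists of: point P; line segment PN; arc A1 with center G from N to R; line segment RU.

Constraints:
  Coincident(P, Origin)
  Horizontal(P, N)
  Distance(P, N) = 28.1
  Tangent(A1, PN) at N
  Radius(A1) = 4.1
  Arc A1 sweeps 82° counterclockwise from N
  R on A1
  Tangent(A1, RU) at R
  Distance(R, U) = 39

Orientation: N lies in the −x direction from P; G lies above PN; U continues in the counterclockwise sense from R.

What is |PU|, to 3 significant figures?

46.1

P is at the origin; P and N share the same y with |PN| = 28.1 and N on the −x side, so N = (-28.1, 0.00). The tangent condition forces GN to be normal to PN, so G = N + (0, 4.1) = (-28.1, 4.10). On A1, N sits at bearing -90° from G; an 82° counterclockwise sweep puts R at bearing -8°, so R = G + 4.1·(cos -8°, sin -8°) = (-24.0, 3.53). Since A1 is tangent to RU there, GR ⟂ RU, so RU runs along (−sin -8°, cos -8°); with |RU| = 39.0, U = (-18.6, 42.1). Then |PU| = |U − P| = 46.1.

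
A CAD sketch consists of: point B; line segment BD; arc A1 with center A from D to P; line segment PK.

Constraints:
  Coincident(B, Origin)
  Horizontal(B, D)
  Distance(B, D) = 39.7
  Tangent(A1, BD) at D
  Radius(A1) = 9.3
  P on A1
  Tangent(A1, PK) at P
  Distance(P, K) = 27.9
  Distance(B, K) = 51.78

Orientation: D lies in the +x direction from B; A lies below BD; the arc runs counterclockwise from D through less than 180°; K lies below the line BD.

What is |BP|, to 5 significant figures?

32.349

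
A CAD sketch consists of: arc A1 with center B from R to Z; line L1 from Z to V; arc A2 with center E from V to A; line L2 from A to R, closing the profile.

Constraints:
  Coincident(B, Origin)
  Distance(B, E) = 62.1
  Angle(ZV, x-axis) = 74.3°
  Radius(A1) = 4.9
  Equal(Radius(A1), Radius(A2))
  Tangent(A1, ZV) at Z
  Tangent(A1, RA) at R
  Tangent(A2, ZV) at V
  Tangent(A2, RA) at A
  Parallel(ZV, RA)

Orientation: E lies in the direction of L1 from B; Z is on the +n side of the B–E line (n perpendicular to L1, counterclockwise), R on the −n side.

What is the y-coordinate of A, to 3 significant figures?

58.5

Tangency of A1 to both parallel lines with radius 4.9 puts Z and R at B ± 4.9·n: Z = (-4.72, 1.33), R = (4.72, -1.33). Equal radii place V and A the same way about E: V = E + 4.9·n = (12.1, 61.1), A = E − 4.9·n = (21.5, 58.5). So A.y = 58.5.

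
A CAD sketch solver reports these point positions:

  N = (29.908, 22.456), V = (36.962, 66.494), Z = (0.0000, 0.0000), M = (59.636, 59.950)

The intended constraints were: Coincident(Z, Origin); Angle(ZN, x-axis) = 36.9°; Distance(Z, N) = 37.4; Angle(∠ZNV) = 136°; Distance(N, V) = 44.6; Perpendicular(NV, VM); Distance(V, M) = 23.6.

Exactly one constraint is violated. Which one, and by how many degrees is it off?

Perpendicular(NV, VM) — off by 7.00°.

Z = (0.00, 0.00) ✓; ZN at 36.90° ✓; |ZN| = 37.40 ✓; ∠ZNV = 136.0° ✓; |NV| = 44.60 ✓; ∠(NV, VM) = 97.00° ✗; |VM| = 23.60 ✓.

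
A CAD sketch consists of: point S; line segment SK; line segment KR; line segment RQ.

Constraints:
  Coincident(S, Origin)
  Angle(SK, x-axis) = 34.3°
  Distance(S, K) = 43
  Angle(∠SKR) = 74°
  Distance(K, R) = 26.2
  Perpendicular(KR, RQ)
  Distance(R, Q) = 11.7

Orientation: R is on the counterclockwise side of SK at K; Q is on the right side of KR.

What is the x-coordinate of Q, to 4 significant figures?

22.84

S is at the origin; SK runs at 34.3° with length 43.0, so K = 43.0·(cos 34.3°, sin 34.3°) = (35.52, 24.23). ∠SKR = 74.0°, so KR runs at 34.3° + (180° − 74.0°) = 140.3° from the x-axis; with |KR| = 26.2, R = K + 26.2·(cos 140.3°, sin 140.3°) = (15.36, 40.97). The perpendicularity gives RQ at right angles to KR; with |RQ| = 11.7 on the right of KR, Q = R + 11.7·(0.6388, 0.7694) = (22.84, 49.97). So Q.x = 22.84.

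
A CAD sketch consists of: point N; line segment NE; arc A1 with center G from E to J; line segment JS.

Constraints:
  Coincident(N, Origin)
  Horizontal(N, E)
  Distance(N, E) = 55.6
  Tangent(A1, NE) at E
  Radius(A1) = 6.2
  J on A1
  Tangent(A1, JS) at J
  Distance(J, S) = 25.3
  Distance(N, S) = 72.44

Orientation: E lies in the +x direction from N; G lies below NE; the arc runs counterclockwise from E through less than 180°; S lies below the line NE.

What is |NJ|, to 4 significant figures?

51.61

Checks: |GJ| = 6.200 ✓; ∠(GJ, JS) = 90.00° ✓; |JS| = 25.30 ✓; |NS| = 72.44 ✓.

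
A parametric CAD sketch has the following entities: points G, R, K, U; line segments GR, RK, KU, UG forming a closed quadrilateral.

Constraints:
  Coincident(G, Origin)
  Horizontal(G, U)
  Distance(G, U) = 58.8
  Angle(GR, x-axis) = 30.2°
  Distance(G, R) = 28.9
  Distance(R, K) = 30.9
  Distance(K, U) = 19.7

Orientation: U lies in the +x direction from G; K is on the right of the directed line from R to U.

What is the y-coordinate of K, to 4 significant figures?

-10.96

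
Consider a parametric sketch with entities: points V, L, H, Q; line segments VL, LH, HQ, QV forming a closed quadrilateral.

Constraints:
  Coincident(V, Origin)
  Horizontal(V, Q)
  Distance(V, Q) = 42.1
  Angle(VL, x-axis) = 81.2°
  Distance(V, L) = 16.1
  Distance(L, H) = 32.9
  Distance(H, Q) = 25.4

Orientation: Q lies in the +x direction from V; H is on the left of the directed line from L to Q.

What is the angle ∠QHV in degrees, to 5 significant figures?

72.694°

V is at the origin; VQ is horizontal with |VQ| = 42.1 and Q in +x, so Q = (42.1, 0). VL runs at 81.2° with |VL| = 16.1, so L = (2.4631, 15.910). H is determined by |LH| = 32.9 and |HQ| = 25.4 together: it lies at the intersection of circle(L, 32.9) and circle(Q, 25.4). With |LQ| = 42.711, the foot of the radical line on LQ is 26.474 from L and the perpendicular offset is √(32.9² − 26.474²) = 19.533. Taking the left-of-LQ solution: H = (34.308, 24.175).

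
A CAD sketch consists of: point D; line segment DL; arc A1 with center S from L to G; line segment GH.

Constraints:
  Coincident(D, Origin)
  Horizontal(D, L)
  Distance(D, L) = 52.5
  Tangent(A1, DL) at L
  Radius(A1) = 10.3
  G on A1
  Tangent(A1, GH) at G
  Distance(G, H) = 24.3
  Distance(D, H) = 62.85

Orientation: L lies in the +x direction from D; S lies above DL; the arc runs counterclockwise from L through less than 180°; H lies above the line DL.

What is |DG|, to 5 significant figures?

63.506

Checks: D.y = 0.00, L.y = 0.00 ✓; |SG| = 10.30 ✓; ∠(SG, GH) = 90.00° ✓; |GH| = 24.30 ✓; |DH| = 62.85 ✓.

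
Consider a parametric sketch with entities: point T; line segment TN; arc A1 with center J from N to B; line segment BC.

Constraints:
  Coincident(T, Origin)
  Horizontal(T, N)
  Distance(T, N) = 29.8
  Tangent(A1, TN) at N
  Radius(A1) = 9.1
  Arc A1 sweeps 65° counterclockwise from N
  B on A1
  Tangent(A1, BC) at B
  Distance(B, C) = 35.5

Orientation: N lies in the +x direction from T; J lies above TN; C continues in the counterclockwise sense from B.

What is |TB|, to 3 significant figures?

38.4

Tangency of A1 to TN means the radius JN is perpendicular to TN, so J = N + (0, 9.1) = (29.8, 9.10). On A1, N sits at bearing -90° from J; a 65° counterclockwise sweep puts B at bearing -25°, so B = J + 9.1·(cos -25°, sin -25°) = (38.0, 5.25). Then |TB| = |B − T| = 38.4.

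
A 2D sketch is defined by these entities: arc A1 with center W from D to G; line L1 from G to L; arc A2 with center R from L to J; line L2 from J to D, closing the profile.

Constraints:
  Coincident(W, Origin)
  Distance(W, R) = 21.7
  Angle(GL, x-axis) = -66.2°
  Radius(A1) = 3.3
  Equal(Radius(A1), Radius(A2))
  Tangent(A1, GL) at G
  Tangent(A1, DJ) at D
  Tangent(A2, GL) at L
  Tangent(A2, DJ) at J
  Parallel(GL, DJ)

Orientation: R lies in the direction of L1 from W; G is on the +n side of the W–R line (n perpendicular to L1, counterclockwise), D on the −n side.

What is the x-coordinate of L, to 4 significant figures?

11.78

The slot axis is L1's direction at -66.2°, so u = (cos -66.2°, sin -66.2°) = (0.4035, -0.9150) and n = (−sin -66.2°, cos -66.2°) = (0.9150, 0.4035). W is at the origin and R lies 21.7 along u from W, so R = 21.7·u = (8.757, -19.85). Tangency of A1 to both parallel lines with radius 3.3 puts G and D at W ± 3.3·n: G = (3.019, 1.332), D = (-3.019, -1.332). Equal radii place L and J the same way about R: L = R + 3.3·n = (11.78, -18.52), J = R − 3.3·n = (5.738, -21.19). So L.x = 11.78.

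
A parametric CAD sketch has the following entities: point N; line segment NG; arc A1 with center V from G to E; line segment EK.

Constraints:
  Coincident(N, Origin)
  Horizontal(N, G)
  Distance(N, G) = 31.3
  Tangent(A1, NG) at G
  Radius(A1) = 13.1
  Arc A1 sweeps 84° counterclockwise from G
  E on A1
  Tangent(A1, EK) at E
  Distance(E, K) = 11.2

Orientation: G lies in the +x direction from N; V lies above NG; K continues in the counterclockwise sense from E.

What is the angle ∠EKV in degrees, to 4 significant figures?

49.47°

On A1, G sits at bearing -90° from V; an 84° counterclockwise sweep puts E at bearing -6°, so E = V + 13.1·(cos -6°, sin -6°) = (44.33, 11.73). The tangent condition forces VE to be normal to EK, so EK runs along (−sin -6°, cos -6°); with |EK| = 11.2, K = (45.50, 22.87). Then cos ∠EKV = KE·KV / (|KE||KV|), giving 49.47°.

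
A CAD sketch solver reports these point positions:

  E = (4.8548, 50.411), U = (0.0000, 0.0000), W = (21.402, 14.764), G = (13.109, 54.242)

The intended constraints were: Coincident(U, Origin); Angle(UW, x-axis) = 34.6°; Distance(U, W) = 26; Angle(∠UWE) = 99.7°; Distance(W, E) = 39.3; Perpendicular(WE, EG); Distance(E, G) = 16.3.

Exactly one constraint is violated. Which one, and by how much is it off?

Distance(E, G) = 16.3 — off by 7.20.

U = (0.00, 0.00) ✓; UW at 34.60° ✓; |UW| = 26.00 ✓; ∠UWE = 99.70° ✓; |WE| = 39.30 ✓; ∠(WE, EG) = 90.00° ✓; |EG| = 9.100 ✗.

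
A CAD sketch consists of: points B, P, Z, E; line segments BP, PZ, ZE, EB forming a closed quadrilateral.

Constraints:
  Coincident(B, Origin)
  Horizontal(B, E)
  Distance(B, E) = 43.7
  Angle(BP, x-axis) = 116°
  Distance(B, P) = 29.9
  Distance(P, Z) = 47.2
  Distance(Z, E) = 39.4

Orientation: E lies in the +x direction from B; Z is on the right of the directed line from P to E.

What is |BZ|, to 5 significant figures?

17.300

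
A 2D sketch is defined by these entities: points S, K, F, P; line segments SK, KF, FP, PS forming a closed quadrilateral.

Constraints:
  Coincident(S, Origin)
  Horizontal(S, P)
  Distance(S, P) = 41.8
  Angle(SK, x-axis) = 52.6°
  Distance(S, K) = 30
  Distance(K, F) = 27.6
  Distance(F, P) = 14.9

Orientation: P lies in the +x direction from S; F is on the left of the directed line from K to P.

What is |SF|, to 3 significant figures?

46.6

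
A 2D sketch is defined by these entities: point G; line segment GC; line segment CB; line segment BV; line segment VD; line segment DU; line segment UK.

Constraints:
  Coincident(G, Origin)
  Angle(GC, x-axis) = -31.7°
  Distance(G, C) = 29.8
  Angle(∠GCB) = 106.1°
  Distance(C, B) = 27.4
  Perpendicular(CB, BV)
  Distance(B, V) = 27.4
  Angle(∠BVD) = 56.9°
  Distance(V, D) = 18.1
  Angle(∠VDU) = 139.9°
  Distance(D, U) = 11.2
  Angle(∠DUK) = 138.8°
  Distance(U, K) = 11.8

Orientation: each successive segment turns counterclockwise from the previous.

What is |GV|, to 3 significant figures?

35.7

∠GCB = 106.1° gives CB at 42.2° from the x-axis; with |CB| = 27.4, B = (45.7, 2.75). CB ⟂ BV, so BV runs at 132°; with |BV| = 27.4, V = (27.2, 23.0). Then |GV| = |V − G| = 35.7.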